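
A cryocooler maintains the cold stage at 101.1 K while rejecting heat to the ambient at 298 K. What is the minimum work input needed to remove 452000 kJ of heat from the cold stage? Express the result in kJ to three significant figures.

880000 kJ

The reservoir spacing is ΔT = 298 − 101.1 = 196.9 K.
The reversible limit is COP_R = T_C/ΔT = 0.5135, so W_min = Q_C/COP = Q_C·ΔT/T_C.
W_min = 452000 × 196.9/101.10 = 880300 kJ.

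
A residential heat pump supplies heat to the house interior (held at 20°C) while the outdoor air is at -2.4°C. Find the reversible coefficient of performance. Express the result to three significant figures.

In absolute terms T_C = 270.75 K and T_H = 293.15 K, so ΔT = 22.40 K.
For a reversible cycle, COP_Carnot = T_H/ΔT = 293.15/22.40 = 13.09.

13.1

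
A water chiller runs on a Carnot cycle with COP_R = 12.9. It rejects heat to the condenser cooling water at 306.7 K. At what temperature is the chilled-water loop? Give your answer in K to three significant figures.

For a Carnot refrigerator COP_R = T_C/(T_H − T_C), so T_C = COP·T_H/(1 + COP).
With T_H = 306.70 K, T_C = 12.9 × 306.70/13.90 = 284.64 K.

285 K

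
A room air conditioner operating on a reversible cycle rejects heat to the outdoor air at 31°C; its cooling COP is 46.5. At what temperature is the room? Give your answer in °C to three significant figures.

For a Carnot refrigerator COP_R = T_C/(T_H − T_C), so T_C = COP·T_H/(1 + COP).
With T_H = 304.15 K, T_C = 46.5 × 304.15/47.50 = 297.75 K.
Converting, 297.75 K = 24.60°C.

24.6 °C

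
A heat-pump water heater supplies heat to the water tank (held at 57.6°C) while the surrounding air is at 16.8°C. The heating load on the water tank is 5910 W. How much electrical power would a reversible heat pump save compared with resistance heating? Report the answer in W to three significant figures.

5180 W

In absolute terms T_C = 289.95 K and T_H = 330.75 K, so ΔT = 40.80 K.
COP_Carnot = T_H/ΔT = 330.75/40.80 = 8.107.
Resistance heating needs Ẇ_res = Q̇_H = 5910 W; the reversible heat pump needs only Ẇ_hp = Q̇_H/COP = 729.0 W.
Saving = 5910 − 729.0 = 5181 W.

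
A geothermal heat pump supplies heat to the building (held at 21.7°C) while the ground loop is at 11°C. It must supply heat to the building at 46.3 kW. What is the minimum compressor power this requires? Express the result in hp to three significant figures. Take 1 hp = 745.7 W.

In absolute terms T_C = 284.15 K and T_H = 294.85 K, so ΔT = 10.70 K.
COP_Carnot = T_H/ΔT = 294.85/10.70 = 27.56.
Ẇ_min = Q̇/COP_Carnot = 46.30/27.56 = 1.680 kW = 2.253 hp.

2.25 hp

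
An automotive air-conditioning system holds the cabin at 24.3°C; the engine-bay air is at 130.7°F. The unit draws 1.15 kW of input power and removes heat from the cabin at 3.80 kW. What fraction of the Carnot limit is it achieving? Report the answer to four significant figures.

0.3392

COP_actual = Q̇_C/Ẇ = 3.800/1.150 = 3.304.
In absolute terms T_C = 297.45 K and T_H = 327.98 K, so ΔT = 30.53 K.
COP_Carnot = T_C/ΔT = 297.45/30.53 = 9.742.
η_II = COP_actual/COP_Carnot = 3.304/9.742 = 0.3392.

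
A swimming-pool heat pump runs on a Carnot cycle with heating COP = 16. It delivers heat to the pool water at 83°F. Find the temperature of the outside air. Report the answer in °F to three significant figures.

49.1 °F

COP_HP = T_H/(T_H − T_C) gives T_H − T_C = T_H/COP.
With T_H = 301.48 K, T_C = 301.48 × (1 − 1/16) = 282.64 K.
Converting, 282.64 K = 49.08°F.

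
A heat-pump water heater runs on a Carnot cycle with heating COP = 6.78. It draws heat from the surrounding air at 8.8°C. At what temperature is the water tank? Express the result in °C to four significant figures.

COP_HP = T_H/(T_H − T_C) rearranges to T_H = COP·T_C/(COP − 1).
With T_C = 281.95 K, T_H = 6.78 × 281.95/5.780 = 330.73 K.
Converting, 330.73 K = 57.58°C.

57.58 °C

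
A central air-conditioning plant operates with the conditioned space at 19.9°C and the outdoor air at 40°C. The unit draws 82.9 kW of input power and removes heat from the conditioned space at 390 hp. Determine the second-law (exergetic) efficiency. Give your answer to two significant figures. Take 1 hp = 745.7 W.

Converting, Q̇_C = 390.0 hp = 290.8 kW, so COP_actual = Q̇_C/Ẇ = 290.8/82.90 = 3.508.
In absolute terms T_C = 293.05 K and T_H = 313.15 K, so ΔT = 20.10 K.
COP_Carnot = T_C/ΔT = 293.05/20.10 = 14.58.
η_II = COP_actual/COP_Carnot = 3.508/14.58 = 0.2406.

0.24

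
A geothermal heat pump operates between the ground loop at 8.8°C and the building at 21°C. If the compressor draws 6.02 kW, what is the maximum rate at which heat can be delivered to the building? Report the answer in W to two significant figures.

In absolute terms T_C = 281.95 K and T_H = 294.15 K, so ΔT = 12.20 K.
COP_Carnot = T_H/ΔT = 294.15/12.20 = 24.11.
Q̇_max = COP_Carnot × Ẇ = 24.11 × 6.020 kW = 145.1 kW = 145100 W.

150000 W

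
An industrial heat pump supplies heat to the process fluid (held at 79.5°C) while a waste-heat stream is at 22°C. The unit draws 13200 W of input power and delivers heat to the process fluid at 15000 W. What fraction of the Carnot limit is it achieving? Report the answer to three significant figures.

COP_actual = Q̇_H/Ẇ = 15000/13200 = 1.136.
In absolute terms T_C = 295.15 K and T_H = 352.65 K, so ΔT = 57.50 K.
COP_Carnot = T_H/ΔT = 352.65/57.50 = 6.133.
η_II = COP_actual/COP_Carnot = 1.136/6.133 = 0.1853.

0.185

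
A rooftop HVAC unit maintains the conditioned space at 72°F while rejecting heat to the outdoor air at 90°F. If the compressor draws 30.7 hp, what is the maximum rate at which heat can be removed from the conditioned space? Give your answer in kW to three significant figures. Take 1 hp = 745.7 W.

In absolute terms T_C = 295.37 K and T_H = 305.37 K, so ΔT = 10.00 K.
COP_Carnot = T_C/ΔT = 295.37/10.00 = 29.54.
Q̇_max = COP_Carnot × Ẇ = 29.54 × 30.70 hp = 906.8 hp = 676.2 kW.

676 kW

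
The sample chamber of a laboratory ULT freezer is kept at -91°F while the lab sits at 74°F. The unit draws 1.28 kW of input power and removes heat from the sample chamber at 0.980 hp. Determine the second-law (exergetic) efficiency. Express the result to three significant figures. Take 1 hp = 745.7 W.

Converting, Q̇_C = 0.9800 hp = 0.7308 kW, so COP_actual = Q̇_C/Ẇ = 0.7308/1.280 = 0.5709.
In absolute terms T_C = 204.82 K and T_H = 296.48 K, so ΔT = 91.67 K.
COP_Carnot = T_C/ΔT = 204.82/91.67 = 2.234.
η_II = COP_actual/COP_Carnot = 0.5709/2.234 = 0.2555.

0.256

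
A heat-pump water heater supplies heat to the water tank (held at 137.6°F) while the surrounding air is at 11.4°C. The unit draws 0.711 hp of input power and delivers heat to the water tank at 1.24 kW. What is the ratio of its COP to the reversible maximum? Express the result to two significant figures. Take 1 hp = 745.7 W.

0.33

Converting, Q̇_H = 1.240 kW = 1.663 hp, so COP_actual = Q̇_H/Ẇ = 1.663/0.7110 = 2.339.
In absolute terms T_C = 284.55 K and T_H = 331.82 K, so ΔT = 47.27 K.
COP_Carnot = T_H/ΔT = 331.82/47.27 = 7.020.
η_II = COP_actual/COP_Carnot = 2.339/7.020 = 0.3332.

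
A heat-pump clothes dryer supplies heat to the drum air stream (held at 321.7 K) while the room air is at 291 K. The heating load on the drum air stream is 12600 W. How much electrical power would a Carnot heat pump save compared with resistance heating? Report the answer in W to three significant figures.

The reservoir spacing is ΔT = 321.7 − 291 = 30.70 K.
COP_Carnot = T_H/ΔT = 321.70/30.70 = 10.48.
Resistance heating needs Ẇ_res = Q̇_H = 12600 W; the reversible heat pump needs only Ẇ_hp = Q̇_H/COP = 1202 W.
Saving = 12600 − 1202 = 11400 W.

11400 W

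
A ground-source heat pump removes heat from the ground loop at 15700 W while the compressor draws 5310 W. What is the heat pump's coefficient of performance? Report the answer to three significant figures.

The first law gives Q̇_H = Q̇_C + Ẇ, so the three rates are Q̇_C = 15700, Q̇_H = 21010, Ẇ = 5310 W.
COP_HP = Q̇_H/Ẇ = 21010/5310 = 3.957.

3.96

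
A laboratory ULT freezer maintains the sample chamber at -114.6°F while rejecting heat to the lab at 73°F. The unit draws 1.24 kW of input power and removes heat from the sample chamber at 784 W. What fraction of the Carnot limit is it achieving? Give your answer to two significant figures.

0.34

Converting, Q̇_C = 784.0 W = 0.7840 kW, so COP_actual = Q̇_C/Ẇ = 0.7840/1.240 = 0.6323.
In absolute terms T_C = 191.71 K and T_H = 295.93 K, so ΔT = 104.2 K.
COP_Carnot = T_C/ΔT = 191.71/104.2 = 1.839.
η_II = COP_actual/COP_Carnot = 0.6323/1.839 = 0.3437.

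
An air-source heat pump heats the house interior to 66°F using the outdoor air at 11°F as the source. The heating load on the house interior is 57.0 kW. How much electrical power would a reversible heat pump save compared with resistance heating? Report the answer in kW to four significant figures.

In absolute terms T_C = 261.48 K and T_H = 292.04 K, so ΔT = 30.56 K.
COP_Carnot = T_H/ΔT = 292.04/30.56 = 9.558.
Resistance heating needs Ẇ_res = Q̇_H = 57.00 kW; the reversible heat pump needs only Ẇ_hp = Q̇_H/COP = 5.964 kW.
Saving = 57.00 − 5.964 = 51.04 kW.

51.04 kW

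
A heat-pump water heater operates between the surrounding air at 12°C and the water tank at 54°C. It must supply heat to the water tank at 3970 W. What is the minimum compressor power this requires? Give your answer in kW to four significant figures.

0.5097 kW

In absolute terms T_C = 285.15 K and T_H = 327.15 K, so ΔT = 42.00 K.
COP_Carnot = T_H/ΔT = 327.15/42.00 = 7.789.
Ẇ_min = Q̇/COP_Carnot = 3970/7.789 = 509.7 W = 0.5097 kW.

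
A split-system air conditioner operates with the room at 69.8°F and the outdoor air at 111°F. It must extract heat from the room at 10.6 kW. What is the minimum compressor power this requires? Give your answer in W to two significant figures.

In absolute terms T_C = 294.15 K and T_H = 317.04 K, so ΔT = 22.89 K.
COP_Carnot = T_C/ΔT = 294.15/22.89 = 12.85.
Ẇ_min = Q̇/COP_Carnot = 10.60/12.85 = 0.8248 kW = 824.8 W.

820 W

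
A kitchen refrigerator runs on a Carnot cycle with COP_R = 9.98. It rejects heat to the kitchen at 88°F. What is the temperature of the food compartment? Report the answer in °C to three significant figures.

For a Carnot refrigerator COP_R = T_C/(T_H − T_C), so T_C = COP·T_H/(1 + COP).
With T_H = 304.26 K, T_C = 9.98 × 304.26/10.98 = 276.55 K.
Converting, 276.55 K = 3.40°C.

3.40 °C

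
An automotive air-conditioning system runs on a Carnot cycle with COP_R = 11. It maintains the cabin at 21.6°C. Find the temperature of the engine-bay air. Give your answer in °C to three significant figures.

48.4 °C

COP_R = T_C/(T_H − T_C) gives T_H − T_C = T_C/COP.
With T_C = 294.75 K, T_H = 294.75 × (1 + 1/11) = 321.55 K.
Converting, 321.55 K = 48.40°C.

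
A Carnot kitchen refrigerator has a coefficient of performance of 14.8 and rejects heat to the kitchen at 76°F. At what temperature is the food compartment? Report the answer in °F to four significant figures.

For a Carnot refrigerator COP_R = T_C/(T_H − T_C), so T_C = COP·T_H/(1 + COP).
With T_H = 297.59 K, T_C = 14.8 × 297.59/15.80 = 278.76 K.
Converting, 278.76 K = 42.10°F.

42.10 °F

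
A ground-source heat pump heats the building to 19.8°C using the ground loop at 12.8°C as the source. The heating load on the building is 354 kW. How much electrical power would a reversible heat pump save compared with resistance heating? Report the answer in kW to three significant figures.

346 kW

In absolute terms T_C = 285.95 K and T_H = 292.95 K, so ΔT = 7.000 K.
COP_Carnot = T_H/ΔT = 292.95/7.000 = 41.85.
Resistance heating needs Ẇ_res = Q̇_H = 354.0 kW; the reversible heat pump needs only Ẇ_hp = Q̇_H/COP = 8.459 kW.
Saving = 354.0 − 8.459 = 345.5 kW.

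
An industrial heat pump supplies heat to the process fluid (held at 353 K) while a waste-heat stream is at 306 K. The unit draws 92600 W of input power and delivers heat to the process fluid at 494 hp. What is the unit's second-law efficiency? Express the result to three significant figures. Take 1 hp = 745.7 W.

0.530

Converting, Q̇_H = 494.0 hp = 368400 W, so COP_actual = Q̇_H/Ẇ = 368400/92600 = 3.978.
The reservoir spacing is ΔT = 353 − 306 = 47.00 K.
COP_Carnot = T_H/ΔT = 353.00/47.00 = 7.511.
η_II = COP_actual/COP_Carnot = 3.978/7.511 = 0.5297.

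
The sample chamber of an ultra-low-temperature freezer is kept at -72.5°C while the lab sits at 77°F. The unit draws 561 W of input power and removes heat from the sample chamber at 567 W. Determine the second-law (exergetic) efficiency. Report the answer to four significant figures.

0.4911

COP_actual = Q̇_C/Ẇ = 567.0/561.0 = 1.011.
In absolute terms T_C = 200.65 K and T_H = 298.15 K, so ΔT = 97.50 K.
COP_Carnot = T_C/ΔT = 200.65/97.50 = 2.058.
η_II = COP_actual/COP_Carnot = 1.011/2.058 = 0.4911.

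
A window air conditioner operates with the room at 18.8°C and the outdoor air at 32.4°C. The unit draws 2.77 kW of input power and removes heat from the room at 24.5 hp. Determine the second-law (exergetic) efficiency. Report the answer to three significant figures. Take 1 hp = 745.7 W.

0.307

Converting, Q̇_C = 24.50 hp = 18.27 kW, so COP_actual = Q̇_C/Ẇ = 18.27/2.770 = 6.596.
In absolute terms T_C = 291.95 K and T_H = 305.55 K, so ΔT = 13.60 K.
COP_Carnot = T_C/ΔT = 291.95/13.60 = 21.47.
η_II = COP_actual/COP_Carnot = 6.596/21.47 = 0.3072.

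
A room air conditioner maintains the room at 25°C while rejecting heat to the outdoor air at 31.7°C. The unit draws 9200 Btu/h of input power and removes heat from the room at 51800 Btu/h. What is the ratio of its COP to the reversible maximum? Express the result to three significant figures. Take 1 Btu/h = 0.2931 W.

COP_actual = Q̇_C/Ẇ = 51800/9200 = 5.630.
In absolute terms T_C = 298.15 K and T_H = 304.85 K, so ΔT = 6.700 K.
COP_Carnot = T_C/ΔT = 298.15/6.700 = 44.50.
η_II = COP_actual/COP_Carnot = 5.630/44.50 = 0.1265.

0.127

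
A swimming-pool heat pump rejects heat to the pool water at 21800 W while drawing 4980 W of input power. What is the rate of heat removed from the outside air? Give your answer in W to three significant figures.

16800 W

For a cyclic device the first law requires Q̇_H = Q̇_C + Ẇ.
Q̇_C = Q̇_H − Ẇ = 16820 W.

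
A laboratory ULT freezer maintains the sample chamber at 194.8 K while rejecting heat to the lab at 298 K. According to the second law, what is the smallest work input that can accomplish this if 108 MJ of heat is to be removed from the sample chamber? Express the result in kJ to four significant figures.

57220 kJ

The reservoir spacing is ΔT = 298 − 194.8 = 103.2 K.
The reversible limit is COP_R = T_C/ΔT = 1.888, so W_min = Q_C/COP = Q_C·ΔT/T_C.
W_min = 108.0 × 103.2/194.80 = 57.22 MJ = 57220 kJ.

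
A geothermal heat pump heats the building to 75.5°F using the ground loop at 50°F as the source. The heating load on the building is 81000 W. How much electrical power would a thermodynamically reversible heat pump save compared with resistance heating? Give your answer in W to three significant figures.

77100 W

In absolute terms T_C = 283.15 K and T_H = 297.32 K, so ΔT = 14.17 K.
COP_Carnot = T_H/ΔT = 297.32/14.17 = 20.99.
Resistance heating needs Ẇ_res = Q̇_H = 81000 W; the reversible heat pump needs only Ẇ_hp = Q̇_H/COP = 3860 W.
Saving = 81000 − 3860 = 77140 W.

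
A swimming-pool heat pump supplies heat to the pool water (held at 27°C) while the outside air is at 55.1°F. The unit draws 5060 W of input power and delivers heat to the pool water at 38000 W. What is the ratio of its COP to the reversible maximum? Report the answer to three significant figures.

0.354

COP_actual = Q̇_H/Ẇ = 38000/5060 = 7.510.
In absolute terms T_C = 285.98 K and T_H = 300.15 K, so ΔT = 14.17 K.
COP_Carnot = T_H/ΔT = 300.15/14.17 = 21.19.
η_II = COP_actual/COP_Carnot = 7.510/21.19 = 0.3545.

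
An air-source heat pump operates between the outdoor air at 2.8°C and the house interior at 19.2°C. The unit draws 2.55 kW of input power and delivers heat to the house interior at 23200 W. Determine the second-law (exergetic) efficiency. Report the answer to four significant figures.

0.5104

Converting, Q̇_H = 23200 W = 23.20 kW, so COP_actual = Q̇_H/Ẇ = 23.20/2.550 = 9.098.
In absolute terms T_C = 275.95 K and T_H = 292.35 K, so ΔT = 16.40 K.
COP_Carnot = T_H/ΔT = 292.35/16.40 = 17.83.
η_II = COP_actual/COP_Carnot = 9.098/17.83 = 0.5104.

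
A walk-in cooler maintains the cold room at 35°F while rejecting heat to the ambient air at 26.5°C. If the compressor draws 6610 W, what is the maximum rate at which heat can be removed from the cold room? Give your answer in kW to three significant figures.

In absolute terms T_C = 274.82 K and T_H = 299.65 K, so ΔT = 24.83 K.
COP_Carnot = T_C/ΔT = 274.82/24.83 = 11.07.
Q̇_max = COP_Carnot × Ẇ = 11.07 × 6610 W = 73150 W = 73.15 kW.

73.1 kW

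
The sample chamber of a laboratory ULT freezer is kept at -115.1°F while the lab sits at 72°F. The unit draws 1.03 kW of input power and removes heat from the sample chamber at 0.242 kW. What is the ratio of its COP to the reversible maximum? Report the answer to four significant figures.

0.1276

COP_actual = Q̇_C/Ẇ = 0.2420/1.030 = 0.2350.
In absolute terms T_C = 191.43 K and T_H = 295.37 K, so ΔT = 103.9 K.
COP_Carnot = T_C/ΔT = 191.43/103.9 = 1.842.
η_II = COP_actual/COP_Carnot = 0.2350/1.842 = 0.1276.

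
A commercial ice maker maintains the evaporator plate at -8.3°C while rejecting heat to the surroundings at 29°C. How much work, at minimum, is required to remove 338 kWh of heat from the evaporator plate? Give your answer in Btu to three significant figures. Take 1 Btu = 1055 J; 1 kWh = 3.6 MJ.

In absolute terms T_C = 264.85 K and T_H = 302.15 K, so ΔT = 37.30 K.
The reversible limit is COP_R = T_C/ΔT = 7.101, so W_min = Q_C/COP = Q_C·ΔT/T_C.
W_min = 338.0 × 37.30/264.85 = 47.60 kWh = 162400 Btu.

162000 Btu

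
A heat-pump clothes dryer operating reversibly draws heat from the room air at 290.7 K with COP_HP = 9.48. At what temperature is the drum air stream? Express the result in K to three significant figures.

325 K

COP_HP = T_H/(T_H − T_C) rearranges to T_H = COP·T_C/(COP − 1).
With T_C = 290.70 K, T_H = 9.48 × 290.70/8.480 = 324.98 K.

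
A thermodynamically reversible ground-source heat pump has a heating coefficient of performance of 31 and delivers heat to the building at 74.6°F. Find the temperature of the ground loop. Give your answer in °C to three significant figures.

14.1 °C

COP_HP = T_H/(T_H − T_C) gives T_H − T_C = T_H/COP.
With T_H = 296.82 K, T_C = 296.82 × (1 − 1/31) = 287.24 K.
Converting, 287.24 K = 14.09°C.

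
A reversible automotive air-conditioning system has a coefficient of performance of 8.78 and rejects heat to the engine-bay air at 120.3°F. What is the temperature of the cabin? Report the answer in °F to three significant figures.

For a Carnot refrigerator COP_R = T_C/(T_H − T_C), so T_C = COP·T_H/(1 + COP).
With T_H = 322.21 K, T_C = 8.78 × 322.21/9.780 = 289.26 K.
Converting, 289.26 K = 61.00°F.

61.0 °F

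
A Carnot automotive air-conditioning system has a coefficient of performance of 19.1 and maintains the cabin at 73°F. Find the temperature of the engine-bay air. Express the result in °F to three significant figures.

101 °F

COP_R = T_C/(T_H − T_C) gives T_H − T_C = T_C/COP.
With T_C = 295.93 K, T_H = 295.93 × (1 + 1/19.1) = 311.42 K.
Converting, 311.42 K = 100.89°F.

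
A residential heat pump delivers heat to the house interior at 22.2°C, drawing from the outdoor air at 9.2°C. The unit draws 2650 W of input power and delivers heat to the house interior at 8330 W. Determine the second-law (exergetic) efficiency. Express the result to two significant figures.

0.14

COP_actual = Q̇_H/Ẇ = 8330/2650 = 3.143.
In absolute terms T_C = 282.35 K and T_H = 295.35 K, so ΔT = 13.00 K.
COP_Carnot = T_H/ΔT = 295.35/13.00 = 22.72.
η_II = COP_actual/COP_Carnot = 3.143/22.72 = 0.1384.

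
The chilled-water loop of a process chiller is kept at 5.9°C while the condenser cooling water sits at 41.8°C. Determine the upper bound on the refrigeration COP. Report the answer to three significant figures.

7.77

In absolute terms T_C = 279.05 K and T_H = 314.95 K, so ΔT = 35.90 K.
For a reversible cycle, COP_Carnot = T_C/ΔT = 279.05/35.90 = 7.773.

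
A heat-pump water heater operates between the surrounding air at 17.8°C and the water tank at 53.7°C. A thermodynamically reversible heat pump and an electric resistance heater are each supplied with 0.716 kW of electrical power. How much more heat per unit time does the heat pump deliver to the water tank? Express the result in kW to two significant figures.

5.8 kW

In absolute terms T_C = 290.95 K and T_H = 326.85 K, so ΔT = 35.90 K.
COP_Carnot = T_H/ΔT = 326.85/35.90 = 9.104.
The heat pump delivers Q̇_H = COP × Ẇ = 6.519 kW; the resistance heater delivers Ẇ = 0.7160 kW.
Extra = (COP − 1)·Ẇ = 5.803 kW.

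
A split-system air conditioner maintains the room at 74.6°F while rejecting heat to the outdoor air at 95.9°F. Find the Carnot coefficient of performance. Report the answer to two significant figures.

25

In absolute terms T_C = 296.82 K and T_H = 308.65 K, so ΔT = 11.83 K.
For a reversible cycle, COP_Carnot = T_C/ΔT = 296.82/11.83 = 25.08.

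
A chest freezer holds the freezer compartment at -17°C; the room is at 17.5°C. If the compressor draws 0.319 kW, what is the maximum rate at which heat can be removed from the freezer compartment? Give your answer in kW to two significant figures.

2.4 kW

In absolute terms T_C = 256.15 K and T_H = 290.65 K, so ΔT = 34.50 K.
COP_Carnot = T_C/ΔT = 256.15/34.50 = 7.425.
Q̇_max = COP_Carnot × Ẇ = 7.425 × 0.3190 kW = 2.368 kW.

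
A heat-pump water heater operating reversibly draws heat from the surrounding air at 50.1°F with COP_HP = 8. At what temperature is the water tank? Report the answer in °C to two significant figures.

COP_HP = T_H/(T_H − T_C) rearranges to T_H = COP·T_C/(COP − 1).
With T_C = 283.21 K, T_H = 8 × 283.21/7.000 = 323.66 K.
Converting, 323.66 K = 50.51°C.

51 °C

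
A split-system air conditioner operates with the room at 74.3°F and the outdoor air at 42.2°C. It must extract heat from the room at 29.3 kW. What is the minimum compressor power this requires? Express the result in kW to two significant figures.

In absolute terms T_C = 296.65 K and T_H = 315.35 K, so ΔT = 18.70 K.
COP_Carnot = T_C/ΔT = 296.65/18.70 = 15.86.
Ẇ_min = Q̇/COP_Carnot = 29.30/15.86 = 1.847 kW.

1.8 kW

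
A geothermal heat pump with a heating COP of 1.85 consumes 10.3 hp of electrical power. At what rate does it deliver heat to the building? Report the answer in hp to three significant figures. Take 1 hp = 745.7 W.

Q̇_H = COP_HP × Ẇ = 1.85 × 10.30 = 19.06 hp.

19.1 hp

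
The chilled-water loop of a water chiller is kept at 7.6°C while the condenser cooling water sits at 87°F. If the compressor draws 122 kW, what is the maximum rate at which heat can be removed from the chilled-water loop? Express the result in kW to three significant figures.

1490 kW

In absolute terms T_C = 280.75 K and T_H = 303.71 K, so ΔT = 22.96 K.
COP_Carnot = T_C/ΔT = 280.75/22.96 = 12.23.
Q̇_max = COP_Carnot × Ẇ = 12.23 × 122.0 kW = 1492 kW.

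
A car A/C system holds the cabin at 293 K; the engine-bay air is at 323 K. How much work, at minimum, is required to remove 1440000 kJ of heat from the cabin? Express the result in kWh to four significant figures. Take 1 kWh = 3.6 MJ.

40.96 kWh

The reservoir spacing is ΔT = 323 − 293 = 30.00 K.
The reversible limit is COP_R = T_C/ΔT = 9.767, so W_min = Q_C/COP = Q_C·ΔT/T_C.
W_min = 1440000 × 30.00/293.00 = 147400 kJ = 40.96 kWh.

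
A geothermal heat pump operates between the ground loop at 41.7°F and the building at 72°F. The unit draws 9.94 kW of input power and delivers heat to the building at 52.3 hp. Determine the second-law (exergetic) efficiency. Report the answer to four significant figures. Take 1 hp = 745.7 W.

Converting, Q̇_H = 52.30 hp = 39.00 kW, so COP_actual = Q̇_H/Ẇ = 39.00/9.940 = 3.924.
In absolute terms T_C = 278.54 K and T_H = 295.37 K, so ΔT = 16.83 K.
COP_Carnot = T_H/ΔT = 295.37/16.83 = 17.55.
η_II = COP_actual/COP_Carnot = 3.924/17.55 = 0.2236.

0.2236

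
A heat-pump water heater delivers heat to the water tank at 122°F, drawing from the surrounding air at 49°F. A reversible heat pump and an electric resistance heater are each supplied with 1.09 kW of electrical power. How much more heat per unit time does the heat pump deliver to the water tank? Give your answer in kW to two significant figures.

In absolute terms T_C = 282.59 K and T_H = 323.15 K, so ΔT = 40.56 K.
COP_Carnot = T_H/ΔT = 323.15/40.56 = 7.968.
The heat pump delivers Q̇_H = COP × Ẇ = 8.685 kW; the resistance heater delivers Ẇ = 1.090 kW.
Extra = (COP − 1)·Ẇ = 7.595 kW.

7.6 kW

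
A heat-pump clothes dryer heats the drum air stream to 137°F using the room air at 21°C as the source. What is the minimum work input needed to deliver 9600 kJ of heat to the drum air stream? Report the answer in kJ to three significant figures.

In absolute terms T_C = 294.15 K and T_H = 331.48 K, so ΔT = 37.33 K.
The reversible limit is COP_HP = T_H/ΔT = 8.879, so W_min = Q_H/COP = Q_H·ΔT/T_H.
W_min = 9600 × 37.33/331.48 = 1081 kJ.

1080 kJ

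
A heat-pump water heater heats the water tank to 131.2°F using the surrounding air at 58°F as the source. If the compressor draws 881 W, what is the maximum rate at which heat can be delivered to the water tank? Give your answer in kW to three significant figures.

7.11 kW

In absolute terms T_C = 287.59 K and T_H = 328.26 K, so ΔT = 40.67 K.
COP_Carnot = T_H/ΔT = 328.26/40.67 = 8.072.
Q̇_max = COP_Carnot × Ẇ = 8.072 × 881.0 W = 7111 W = 7.111 kW.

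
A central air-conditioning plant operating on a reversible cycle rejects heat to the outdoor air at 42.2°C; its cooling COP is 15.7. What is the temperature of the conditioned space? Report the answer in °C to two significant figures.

For a Carnot refrigerator COP_R = T_C/(T_H − T_C), so T_C = COP·T_H/(1 + COP).
With T_H = 315.35 K, T_C = 15.7 × 315.35/16.70 = 296.47 K.
Converting, 296.47 K = 23.32°C.

23 °C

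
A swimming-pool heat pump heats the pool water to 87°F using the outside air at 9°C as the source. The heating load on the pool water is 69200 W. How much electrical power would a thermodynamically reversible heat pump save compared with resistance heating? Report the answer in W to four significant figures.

64290 W

In absolute terms T_C = 282.15 K and T_H = 303.71 K, so ΔT = 21.56 K.
COP_Carnot = T_H/ΔT = 303.71/21.56 = 14.09.
Resistance heating needs Ẇ_res = Q̇_H = 69200 W; the reversible heat pump needs only Ẇ_hp = Q̇_H/COP = 4911 W.
Saving = 69200 − 4911 = 64290 W.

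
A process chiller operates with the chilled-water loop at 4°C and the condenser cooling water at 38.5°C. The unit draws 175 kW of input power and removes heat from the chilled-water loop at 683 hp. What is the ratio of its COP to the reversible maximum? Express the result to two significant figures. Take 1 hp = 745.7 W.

Converting, Q̇_C = 683.0 hp = 509.3 kW, so COP_actual = Q̇_C/Ẇ = 509.3/175.0 = 2.910.
In absolute terms T_C = 277.15 K and T_H = 311.65 K, so ΔT = 34.50 K.
COP_Carnot = T_C/ΔT = 277.15/34.50 = 8.033.
η_II = COP_actual/COP_Carnot = 2.910/8.033 = 0.3623.

0.36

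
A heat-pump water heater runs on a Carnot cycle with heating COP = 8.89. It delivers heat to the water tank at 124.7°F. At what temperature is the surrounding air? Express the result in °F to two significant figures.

59 °F

COP_HP = T_H/(T_H − T_C) gives T_H − T_C = T_H/COP.
With T_H = 324.65 K, T_C = 324.65 × (1 − 1/8.89) = 288.13 K.
Converting, 288.13 K = 58.97°F.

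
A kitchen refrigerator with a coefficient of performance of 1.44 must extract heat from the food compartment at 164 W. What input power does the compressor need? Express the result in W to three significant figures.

Ẇ = Q̇_C/COP = 164.0/1.44 = 113.9 W.

114 W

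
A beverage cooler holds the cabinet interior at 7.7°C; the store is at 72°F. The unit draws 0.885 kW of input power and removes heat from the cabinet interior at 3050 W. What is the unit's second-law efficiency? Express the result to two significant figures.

0.18

Converting, Q̇_C = 3050 W = 3.050 kW, so COP_actual = Q̇_C/Ẇ = 3.050/0.8850 = 3.446.
In absolute terms T_C = 280.85 K and T_H = 295.37 K, so ΔT = 14.52 K.
COP_Carnot = T_C/ΔT = 280.85/14.52 = 19.34.
η_II = COP_actual/COP_Carnot = 3.446/19.34 = 0.1782.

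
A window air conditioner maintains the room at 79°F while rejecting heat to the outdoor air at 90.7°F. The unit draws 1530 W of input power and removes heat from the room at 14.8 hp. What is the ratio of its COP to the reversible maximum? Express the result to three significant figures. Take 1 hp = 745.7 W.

Converting, Q̇_C = 14.80 hp = 11040 W, so COP_actual = Q̇_C/Ẇ = 11040/1530 = 7.213.
In absolute terms T_C = 299.26 K and T_H = 305.76 K, so ΔT = 6.500 K.
COP_Carnot = T_C/ΔT = 299.26/6.500 = 46.04.
η_II = COP_actual/COP_Carnot = 7.213/46.04 = 0.1567.

0.157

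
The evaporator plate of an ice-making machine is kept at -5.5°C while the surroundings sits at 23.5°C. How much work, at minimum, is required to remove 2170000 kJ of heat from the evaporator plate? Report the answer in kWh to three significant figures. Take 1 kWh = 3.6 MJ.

In absolute terms T_C = 267.65 K and T_H = 296.65 K, so ΔT = 29.00 K.
The reversible limit is COP_R = T_C/ΔT = 9.229, so W_min = Q_C/COP = Q_C·ΔT/T_C.
W_min = 2170000 × 29.00/267.65 = 235100 kJ = 65.31 kWh.

65.3 kWh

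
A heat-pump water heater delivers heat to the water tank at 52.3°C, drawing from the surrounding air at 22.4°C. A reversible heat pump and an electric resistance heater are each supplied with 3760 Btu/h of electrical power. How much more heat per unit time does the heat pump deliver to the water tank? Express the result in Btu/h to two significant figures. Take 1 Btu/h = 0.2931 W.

37000 Btu/h

In absolute terms T_C = 295.55 K and T_H = 325.45 K, so ΔT = 29.90 K.
COP_Carnot = T_H/ΔT = 325.45/29.90 = 10.88.
The heat pump delivers Q̇_H = COP × Ẇ = 40930 Btu/h; the resistance heater delivers Ẇ = 3760 Btu/h.
Extra = (COP − 1)·Ẇ = 37170 Btu/h.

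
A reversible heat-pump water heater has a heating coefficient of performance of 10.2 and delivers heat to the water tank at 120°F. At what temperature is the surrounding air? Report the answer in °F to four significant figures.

COP_HP = T_H/(T_H − T_C) gives T_H − T_C = T_H/COP.
With T_H = 322.04 K, T_C = 322.04 × (1 − 1/10.2) = 290.47 K.
Converting, 290.47 K = 63.17°F.

63.17 °F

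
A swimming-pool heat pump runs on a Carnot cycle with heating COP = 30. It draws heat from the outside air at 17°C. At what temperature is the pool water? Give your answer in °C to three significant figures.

COP_HP = T_H/(T_H − T_C) rearranges to T_H = COP·T_C/(COP − 1).
With T_C = 290.15 K, T_H = 30 × 290.15/29.00 = 300.16 K.
Converting, 300.16 K = 27.01°C.

27.0 °C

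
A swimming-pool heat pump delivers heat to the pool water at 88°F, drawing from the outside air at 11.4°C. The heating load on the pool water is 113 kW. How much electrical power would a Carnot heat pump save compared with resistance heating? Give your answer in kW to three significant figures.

106 kW

In absolute terms T_C = 284.55 K and T_H = 304.26 K, so ΔT = 19.71 K.
COP_Carnot = T_H/ΔT = 304.26/19.71 = 15.44.
Resistance heating needs Ẇ_res = Q̇_H = 113.0 kW; the reversible heat pump needs only Ẇ_hp = Q̇_H/COP = 7.321 kW.
Saving = 113.0 − 7.321 = 105.7 kW.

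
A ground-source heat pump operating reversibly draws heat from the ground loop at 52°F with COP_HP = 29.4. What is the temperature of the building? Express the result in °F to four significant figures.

70.02 °F

COP_HP = T_H/(T_H − T_C) rearranges to T_H = COP·T_C/(COP − 1).
With T_C = 284.26 K, T_H = 29.4 × 284.26/28.40 = 294.27 K.
Converting, 294.27 K = 70.02°F.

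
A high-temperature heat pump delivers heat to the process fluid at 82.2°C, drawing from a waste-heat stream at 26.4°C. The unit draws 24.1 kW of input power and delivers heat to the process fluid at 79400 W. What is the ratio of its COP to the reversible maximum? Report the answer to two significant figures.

Converting, Q̇_H = 79400 W = 79.40 kW, so COP_actual = Q̇_H/Ẇ = 79.40/24.10 = 3.295.
In absolute terms T_C = 299.55 K and T_H = 355.35 K, so ΔT = 55.80 K.
COP_Carnot = T_H/ΔT = 355.35/55.80 = 6.368.
η_II = COP_actual/COP_Carnot = 3.295/6.368 = 0.5173.

0.52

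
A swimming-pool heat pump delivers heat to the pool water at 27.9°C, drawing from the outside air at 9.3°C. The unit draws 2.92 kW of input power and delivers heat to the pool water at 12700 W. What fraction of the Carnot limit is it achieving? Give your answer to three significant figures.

0.269

Converting, Q̇_H = 12700 W = 12.70 kW, so COP_actual = Q̇_H/Ẇ = 12.70/2.920 = 4.349.
In absolute terms T_C = 282.45 K and T_H = 301.05 K, so ΔT = 18.60 K.
COP_Carnot = T_H/ΔT = 301.05/18.60 = 16.19.
η_II = COP_actual/COP_Carnot = 4.349/16.19 = 0.2687.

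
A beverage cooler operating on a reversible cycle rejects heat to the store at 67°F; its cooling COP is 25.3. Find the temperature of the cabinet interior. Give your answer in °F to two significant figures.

47 °F

For a Carnot refrigerator COP_R = T_C/(T_H − T_C), so T_C = COP·T_H/(1 + COP).
With T_H = 292.59 K, T_C = 25.3 × 292.59/26.30 = 281.47 K.
Converting, 281.47 K = 46.97°F.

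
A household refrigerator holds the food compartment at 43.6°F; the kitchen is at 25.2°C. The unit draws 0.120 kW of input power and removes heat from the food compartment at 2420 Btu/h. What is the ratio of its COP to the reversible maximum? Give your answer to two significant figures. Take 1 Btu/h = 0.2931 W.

Converting, Q̇_C = 2420 Btu/h = 0.7093 kW, so COP_actual = Q̇_C/Ẇ = 0.7093/0.1200 = 5.911.
In absolute terms T_C = 279.59 K and T_H = 298.35 K, so ΔT = 18.76 K.
COP_Carnot = T_C/ΔT = 279.59/18.76 = 14.91.
η_II = COP_actual/COP_Carnot = 5.911/14.91 = 0.3965.

0.40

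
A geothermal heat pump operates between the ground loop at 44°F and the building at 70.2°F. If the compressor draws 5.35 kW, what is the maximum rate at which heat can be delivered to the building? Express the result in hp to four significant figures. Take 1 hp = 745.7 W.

145.1 hp

In absolute terms T_C = 279.82 K and T_H = 294.37 K, so ΔT = 14.56 K.
COP_Carnot = T_H/ΔT = 294.37/14.56 = 20.22.
Q̇_max = COP_Carnot × Ẇ = 20.22 × 5.350 kW = 108.2 kW = 145.1 hp.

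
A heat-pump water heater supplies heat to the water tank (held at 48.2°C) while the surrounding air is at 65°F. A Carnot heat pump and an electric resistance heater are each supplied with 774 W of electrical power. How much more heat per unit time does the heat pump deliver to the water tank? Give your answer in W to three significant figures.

In absolute terms T_C = 291.48 K and T_H = 321.35 K, so ΔT = 29.87 K.
COP_Carnot = T_H/ΔT = 321.35/29.87 = 10.76.
The heat pump delivers Q̇_H = COP × Ẇ = 8328 W; the resistance heater delivers Ẇ = 774.0 W.
Extra = (COP − 1)·Ẇ = 7554 W.

7550 W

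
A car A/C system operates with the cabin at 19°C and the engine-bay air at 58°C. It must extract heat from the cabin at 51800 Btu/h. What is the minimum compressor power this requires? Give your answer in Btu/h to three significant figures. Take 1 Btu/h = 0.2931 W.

6910 Btu/h

In absolute terms T_C = 292.15 K and T_H = 331.15 K, so ΔT = 39.00 K.
COP_Carnot = T_C/ΔT = 292.15/39.00 = 7.491.
Ẇ_min = Q̇/COP_Carnot = 51800/7.491 = 6915 Btu/h.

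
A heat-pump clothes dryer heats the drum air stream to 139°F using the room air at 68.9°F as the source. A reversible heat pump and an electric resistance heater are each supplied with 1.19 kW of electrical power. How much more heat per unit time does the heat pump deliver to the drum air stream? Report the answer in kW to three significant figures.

8.97 kW

In absolute terms T_C = 293.65 K and T_H = 332.59 K, so ΔT = 38.94 K.
COP_Carnot = T_H/ΔT = 332.59/38.94 = 8.540.
The heat pump delivers Q̇_H = COP × Ẇ = 10.16 kW; the resistance heater delivers Ẇ = 1.190 kW.
Extra = (COP − 1)·Ẇ = 8.973 kW.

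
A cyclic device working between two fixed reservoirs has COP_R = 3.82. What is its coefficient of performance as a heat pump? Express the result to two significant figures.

The first law on one cycle gives Q_H = Q_C + W, so Q_H/W = Q_C/W + 1.
COP_HP = COP_R + 1 = 3.82 + 1 = 4.82.

4.8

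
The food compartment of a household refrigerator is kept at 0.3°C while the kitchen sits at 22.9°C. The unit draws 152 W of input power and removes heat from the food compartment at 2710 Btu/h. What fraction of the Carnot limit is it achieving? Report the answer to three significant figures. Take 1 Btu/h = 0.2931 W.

0.432

Converting, Q̇_C = 2710 Btu/h = 794.3 W, so COP_actual = Q̇_C/Ẇ = 794.3/152.0 = 5.226.
In absolute terms T_C = 273.45 K and T_H = 296.05 K, so ΔT = 22.60 K.
COP_Carnot = T_C/ΔT = 273.45/22.60 = 12.10.
η_II = COP_actual/COP_Carnot = 5.226/12.10 = 0.4319.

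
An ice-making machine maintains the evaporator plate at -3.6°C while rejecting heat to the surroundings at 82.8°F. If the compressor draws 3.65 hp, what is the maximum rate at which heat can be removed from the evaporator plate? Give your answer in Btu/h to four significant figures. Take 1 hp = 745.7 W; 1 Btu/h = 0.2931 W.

In absolute terms T_C = 269.55 K and T_H = 301.37 K, so ΔT = 31.82 K.
COP_Carnot = T_C/ΔT = 269.55/31.82 = 8.470.
Q̇_max = COP_Carnot × Ẇ = 8.470 × 3.650 hp = 30.92 hp = 78660 Btu/h.

78660 Btu/h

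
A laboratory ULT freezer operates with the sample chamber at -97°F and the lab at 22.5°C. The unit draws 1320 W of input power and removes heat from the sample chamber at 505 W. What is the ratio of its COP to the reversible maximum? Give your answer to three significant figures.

0.179

COP_actual = Q̇_C/Ẇ = 505.0/1320 = 0.3826.
In absolute terms T_C = 201.48 K and T_H = 295.65 K, so ΔT = 94.17 K.
COP_Carnot = T_C/ΔT = 201.48/94.17 = 2.140.
η_II = COP_actual/COP_Carnot = 0.3826/2.140 = 0.1788.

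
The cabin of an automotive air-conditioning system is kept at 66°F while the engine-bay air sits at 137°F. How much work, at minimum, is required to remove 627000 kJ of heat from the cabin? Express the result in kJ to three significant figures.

84700 kJ

In absolute terms T_C = 292.04 K and T_H = 331.48 K, so ΔT = 39.44 K.
The reversible limit is COP_R = T_C/ΔT = 7.404, so W_min = Q_C/COP = Q_C·ΔT/T_C.
W_min = 627000 × 39.44/292.04 = 84690 kJ.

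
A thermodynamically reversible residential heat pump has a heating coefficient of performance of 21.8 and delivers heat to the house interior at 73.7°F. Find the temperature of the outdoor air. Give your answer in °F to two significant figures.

COP_HP = T_H/(T_H − T_C) gives T_H − T_C = T_H/COP.
With T_H = 296.32 K, T_C = 296.32 × (1 − 1/21.8) = 282.72 K.
Converting, 282.72 K = 49.23°F.

49 °F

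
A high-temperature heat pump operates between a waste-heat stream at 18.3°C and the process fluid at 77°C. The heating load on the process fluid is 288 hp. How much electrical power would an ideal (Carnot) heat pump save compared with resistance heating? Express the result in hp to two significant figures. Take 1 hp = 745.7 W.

In absolute terms T_C = 291.45 K and T_H = 350.15 K, so ΔT = 58.70 K.
COP_Carnot = T_H/ΔT = 350.15/58.70 = 5.965.
Resistance heating needs Ẇ_res = Q̇_H = 288.0 hp; the reversible heat pump needs only Ẇ_hp = Q̇_H/COP = 48.28 hp.
Saving = 288.0 − 48.28 = 239.7 hp.

240 hp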